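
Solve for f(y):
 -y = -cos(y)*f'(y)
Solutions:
 f(y) = C1 + Integral(y/cos(y), y)


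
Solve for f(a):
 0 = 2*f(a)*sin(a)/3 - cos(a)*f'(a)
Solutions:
 f(a) = C1/cos(a)^(2/3)


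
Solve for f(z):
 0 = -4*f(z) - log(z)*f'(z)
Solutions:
 f(z) = C1*exp(-4*li(z))


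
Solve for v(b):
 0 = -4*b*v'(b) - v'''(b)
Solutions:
 v(b) = C1 + Integral(C2*airyai(-2^(2/3)*b) + C3*airybi(-2^(2/3)*b), b)


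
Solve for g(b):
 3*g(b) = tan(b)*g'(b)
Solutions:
 g(b) = C1*sin(b)^3


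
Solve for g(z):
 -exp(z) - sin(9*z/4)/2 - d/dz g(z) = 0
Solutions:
 g(z) = C1 - exp(z) + 2*cos(9*z/4)/9


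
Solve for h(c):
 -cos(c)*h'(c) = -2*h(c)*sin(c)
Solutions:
 h(c) = C1/cos(c)^2


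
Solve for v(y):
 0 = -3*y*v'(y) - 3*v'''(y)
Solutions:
 v(y) = C1 + Integral(C2*airyai(-y) + C3*airybi(-y), y)


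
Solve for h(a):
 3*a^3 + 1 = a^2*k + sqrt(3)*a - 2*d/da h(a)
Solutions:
 h(a) = C1 - 3*a^4/8 + a^3*k/6 + sqrt(3)*a^2/4 - a/2


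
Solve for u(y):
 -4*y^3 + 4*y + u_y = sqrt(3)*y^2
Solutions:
 u(y) = C1 + y^4 + sqrt(3)*y^3/3 - 2*y^2


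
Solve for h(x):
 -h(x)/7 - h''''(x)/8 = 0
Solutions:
 h(x) = (C1*sin(2^(1/4)*7^(3/4)*x/7) + C2*cos(2^(1/4)*7^(3/4)*x/7))*exp(-2^(1/4)*7^(3/4)*x/7) + (C3*sin(2^(1/4)*7^(3/4)*x/7) + C4*cos(2^(1/4)*7^(3/4)*x/7))*exp(2^(1/4)*7^(3/4)*x/7)


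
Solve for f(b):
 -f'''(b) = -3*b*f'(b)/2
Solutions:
 f(b) = C1 + Integral(C2*airyai(2^(2/3)*3^(1/3)*b/2) + C3*airybi(2^(2/3)*3^(1/3)*b/2), b)


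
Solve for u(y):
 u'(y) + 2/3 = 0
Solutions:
 u(y) = C1 - 2*y/3


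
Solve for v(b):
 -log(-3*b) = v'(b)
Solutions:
 v(b) = C1 - b*log(-b) + b*(1 - log(3))


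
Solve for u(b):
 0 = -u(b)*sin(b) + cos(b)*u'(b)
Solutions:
 u(b) = C1/cos(b)


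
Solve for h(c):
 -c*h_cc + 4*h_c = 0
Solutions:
 h(c) = C1 + C2*c^5


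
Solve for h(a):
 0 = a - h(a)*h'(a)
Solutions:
 h(a) = -sqrt(C1 + a^2)
 h(a) = sqrt(C1 + a^2)


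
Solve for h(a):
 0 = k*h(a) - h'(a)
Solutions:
 h(a) = C1*exp(a*k)


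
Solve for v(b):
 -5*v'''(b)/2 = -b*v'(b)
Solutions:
 v(b) = C1 + Integral(C2*airyai(2^(1/3)*5^(2/3)*b/5) + C3*airybi(2^(1/3)*5^(2/3)*b/5), b)


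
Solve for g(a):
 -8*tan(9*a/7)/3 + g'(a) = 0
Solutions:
 g(a) = C1 - 56*log(cos(9*a/7))/27


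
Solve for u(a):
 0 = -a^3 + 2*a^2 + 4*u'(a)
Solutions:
 u(a) = C1 + a^4/16 - a^3/6


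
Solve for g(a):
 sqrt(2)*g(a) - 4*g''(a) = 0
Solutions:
 g(a) = C1*exp(-2^(1/4)*a/2) + C2*exp(2^(1/4)*a/2)


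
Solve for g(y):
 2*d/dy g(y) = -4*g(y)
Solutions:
 g(y) = C1*exp(-2*y)


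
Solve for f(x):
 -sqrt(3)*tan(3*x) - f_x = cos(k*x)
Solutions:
 f(x) = C1 - Piecewise((sin(k*x)/k, Ne(k, 0)), (x, True)) + sqrt(3)*log(cos(3*x))/3


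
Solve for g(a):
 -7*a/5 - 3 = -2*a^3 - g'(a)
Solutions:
 g(a) = C1 - a^4/2 + 7*a^2/10 + 3*a


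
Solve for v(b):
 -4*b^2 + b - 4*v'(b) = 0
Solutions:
 v(b) = C1 - b^3/3 + b^2/8


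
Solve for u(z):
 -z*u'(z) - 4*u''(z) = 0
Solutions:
 u(z) = C1 + C2*erf(sqrt(2)*z/4)


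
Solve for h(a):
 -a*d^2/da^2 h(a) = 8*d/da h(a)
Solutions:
 h(a) = C1 + C2/a^7


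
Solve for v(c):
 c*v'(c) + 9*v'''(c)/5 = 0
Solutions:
 v(c) = C1 + Integral(C2*airyai(-15^(1/3)*c/3) + C3*airybi(-15^(1/3)*c/3), c)


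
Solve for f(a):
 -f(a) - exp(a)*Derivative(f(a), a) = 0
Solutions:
 f(a) = C1*exp(exp(-a))


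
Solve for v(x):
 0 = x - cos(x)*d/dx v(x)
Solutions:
 v(x) = C1 + Integral(x/cos(x), x)


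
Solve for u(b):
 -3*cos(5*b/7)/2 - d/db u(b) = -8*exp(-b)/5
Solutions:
 u(b) = C1 - 21*sin(5*b/7)/10 - 8*exp(-b)/5


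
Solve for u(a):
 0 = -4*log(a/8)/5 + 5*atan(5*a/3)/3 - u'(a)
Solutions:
 u(a) = C1 - 4*a*log(a)/5 + 5*a*atan(5*a/3)/3 + 4*a/5 + 12*a*log(2)/5 - log(25*a^2 + 9)/2


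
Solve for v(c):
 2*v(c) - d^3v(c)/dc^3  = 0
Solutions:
 v(c) = C3*exp(2^(1/3)*c) + (C1*sin(2^(1/3)*sqrt(3)*c/2) + C2*cos(2^(1/3)*sqrt(3)*c/2))*exp(-2^(1/3)*c/2)


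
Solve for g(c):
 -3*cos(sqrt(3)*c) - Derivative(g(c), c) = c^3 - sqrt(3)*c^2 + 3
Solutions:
 g(c) = C1 - c^4/4 + sqrt(3)*c^3/3 - 3*c - sqrt(3)*sin(sqrt(3)*c)


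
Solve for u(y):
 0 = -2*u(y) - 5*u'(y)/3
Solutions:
 u(y) = C1*exp(-6*y/5)


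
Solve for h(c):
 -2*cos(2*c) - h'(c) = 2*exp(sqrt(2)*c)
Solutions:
 h(c) = C1 - sqrt(2)*exp(sqrt(2)*c) - sin(2*c)


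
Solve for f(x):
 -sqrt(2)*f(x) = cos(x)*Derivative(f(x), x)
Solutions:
 f(x) = C1*(sin(x) - 1)^(sqrt(2)/2)/(sin(x) + 1)^(sqrt(2)/2)


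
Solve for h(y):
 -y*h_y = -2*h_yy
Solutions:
 h(y) = C1 + C2*erfi(y/2)


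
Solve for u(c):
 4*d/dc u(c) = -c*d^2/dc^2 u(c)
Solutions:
 u(c) = C1 + C2/c^3


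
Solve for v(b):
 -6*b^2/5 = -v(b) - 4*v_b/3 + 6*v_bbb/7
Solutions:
 v(b) = C1*exp(-42^(1/3)*b*(4*42^(1/3)/(sqrt(3873) + 81)^(1/3) + (sqrt(3873) + 81)^(1/3))/36)*sin(14^(1/3)*3^(1/6)*b*(-3^(2/3)*(sqrt(3873) + 81)^(1/3) + 12*14^(1/3)/(sqrt(3873) + 81)^(1/3))/36) + C2*exp(-42^(1/3)*b*(4*42^(1/3)/(sqrt(3873) + 81)^(1/3) + (sqrt(3873) + 81)^(1/3))/36)*cos(14^(1/3)*3^(1/6)*b*(-3^(2/3)*(sqrt(3873) + 81)^(1/3) + 12*14^(1/3)/(sqrt(3873) + 81)^(1/3))/36) + C3*exp(42^(1/3)*b*(4*42^(1/3)/(sqrt(3873) + 81)^(1/3) + (sqrt(3873) + 81)^(1/3))/18) + 6*b^2/5 - 16*b/5 + 64/15


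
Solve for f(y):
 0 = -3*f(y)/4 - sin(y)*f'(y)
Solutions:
 f(y) = C1*(cos(y) + 1)^(3/8)/(cos(y) - 1)^(3/8)


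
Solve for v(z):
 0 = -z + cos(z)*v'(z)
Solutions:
 v(z) = C1 + Integral(z/cos(z), z)


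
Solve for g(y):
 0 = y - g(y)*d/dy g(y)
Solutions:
 g(y) = -sqrt(C1 + y^2)
 g(y) = sqrt(C1 + y^2)


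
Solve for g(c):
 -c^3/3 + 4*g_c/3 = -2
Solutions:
 g(c) = C1 + c^4/16 - 3*c/2


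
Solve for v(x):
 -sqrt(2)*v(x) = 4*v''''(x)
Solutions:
 v(x) = (C1*sin(2^(1/8)*x/2) + C2*cos(2^(1/8)*x/2))*exp(-2^(1/8)*x/2) + (C3*sin(2^(1/8)*x/2) + C4*cos(2^(1/8)*x/2))*exp(2^(1/8)*x/2)


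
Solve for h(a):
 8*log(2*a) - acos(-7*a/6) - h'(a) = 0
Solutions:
 h(a) = C1 + 8*a*log(a) - a*acos(-7*a/6) - 8*a + 8*a*log(2) - sqrt(36 - 49*a^2)/7


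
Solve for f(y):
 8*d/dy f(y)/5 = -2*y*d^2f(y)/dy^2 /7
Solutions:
 f(y) = C1 + C2/y^(23/5)


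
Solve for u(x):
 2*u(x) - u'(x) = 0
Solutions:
 u(x) = C1*exp(2*x)


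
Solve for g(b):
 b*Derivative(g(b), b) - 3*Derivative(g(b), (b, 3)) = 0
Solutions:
 g(b) = C1 + Integral(C2*airyai(3^(2/3)*b/3) + C3*airybi(3^(2/3)*b/3), b)


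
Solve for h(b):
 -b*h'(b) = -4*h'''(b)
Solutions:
 h(b) = C1 + Integral(C2*airyai(2^(1/3)*b/2) + C3*airybi(2^(1/3)*b/2), b)


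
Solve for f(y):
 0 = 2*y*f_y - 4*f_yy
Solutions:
 f(y) = C1 + C2*erfi(y/2)


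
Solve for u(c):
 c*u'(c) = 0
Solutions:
 u(c) = C1


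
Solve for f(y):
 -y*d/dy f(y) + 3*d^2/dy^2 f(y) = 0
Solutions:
 f(y) = C1 + C2*erfi(sqrt(6)*y/6)


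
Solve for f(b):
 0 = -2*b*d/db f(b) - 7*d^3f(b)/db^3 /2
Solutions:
 f(b) = C1 + Integral(C2*airyai(-14^(2/3)*b/7) + C3*airybi(-14^(2/3)*b/7), b)


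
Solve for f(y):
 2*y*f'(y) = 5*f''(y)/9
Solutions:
 f(y) = C1 + C2*erfi(3*sqrt(5)*y/5)


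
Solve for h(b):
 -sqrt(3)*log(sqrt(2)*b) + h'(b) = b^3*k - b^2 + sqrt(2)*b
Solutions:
 h(b) = C1 + b^4*k/4 - b^3/3 + sqrt(2)*b^2/2 + sqrt(3)*b*log(b) - sqrt(3)*b + sqrt(3)*b*log(2)/2


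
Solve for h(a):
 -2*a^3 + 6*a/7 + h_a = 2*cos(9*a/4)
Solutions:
 h(a) = C1 + a^4/2 - 3*a^2/7 + 8*sin(9*a/4)/9


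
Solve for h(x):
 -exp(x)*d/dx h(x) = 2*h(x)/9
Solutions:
 h(x) = C1*exp(2*exp(-x)/9)


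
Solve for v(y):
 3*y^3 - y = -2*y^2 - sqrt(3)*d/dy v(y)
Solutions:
 v(y) = C1 - sqrt(3)*y^4/4 - 2*sqrt(3)*y^3/9 + sqrt(3)*y^2/6


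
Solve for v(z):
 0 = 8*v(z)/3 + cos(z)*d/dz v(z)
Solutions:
 v(z) = C1*(sin(z) - 1)^(4/3)/(sin(z) + 1)^(4/3)


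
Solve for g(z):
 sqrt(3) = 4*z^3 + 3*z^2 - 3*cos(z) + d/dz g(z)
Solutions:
 g(z) = C1 - z^4 - z^3 + sqrt(3)*z + 3*sin(z)


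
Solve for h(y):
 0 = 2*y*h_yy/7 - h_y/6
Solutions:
 h(y) = C1 + C2*y^(19/12)


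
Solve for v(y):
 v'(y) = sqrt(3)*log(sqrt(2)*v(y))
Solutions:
 -2*sqrt(3)*Integral(1/(2*log(_y) + log(2)), (_y, v(y)))/3 = C1 - y


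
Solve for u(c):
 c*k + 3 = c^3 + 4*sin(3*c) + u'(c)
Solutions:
 u(c) = C1 - c^4/4 + c^2*k/2 + 3*c + 4*cos(3*c)/3


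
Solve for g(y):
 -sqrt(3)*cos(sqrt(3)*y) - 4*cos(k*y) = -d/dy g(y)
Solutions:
 g(y) = C1 + sin(sqrt(3)*y) + 4*sin(k*y)/k


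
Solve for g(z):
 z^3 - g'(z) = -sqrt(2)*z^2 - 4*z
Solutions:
 g(z) = C1 + z^4/4 + sqrt(2)*z^3/3 + 2*z^2


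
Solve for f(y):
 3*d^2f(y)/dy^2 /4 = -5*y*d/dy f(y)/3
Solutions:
 f(y) = C1 + C2*erf(sqrt(10)*y/3)


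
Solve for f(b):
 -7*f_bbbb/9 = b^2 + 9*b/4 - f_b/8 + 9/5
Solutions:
 f(b) = C1 + C4*exp(21^(2/3)*b/14) + 8*b^3/3 + 9*b^2 + 72*b/5 + (C2*sin(3*3^(1/6)*7^(2/3)*b/28) + C3*cos(3*3^(1/6)*7^(2/3)*b/28))*exp(-21^(2/3)*b/28)


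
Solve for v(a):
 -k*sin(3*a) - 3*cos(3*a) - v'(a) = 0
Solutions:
 v(a) = C1 + k*cos(3*a)/3 - sin(3*a)


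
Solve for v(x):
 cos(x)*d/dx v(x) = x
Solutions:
 v(x) = C1 + Integral(x/cos(x), x)


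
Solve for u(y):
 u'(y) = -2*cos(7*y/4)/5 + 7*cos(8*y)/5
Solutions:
 u(y) = C1 - 8*sin(7*y/4)/35 + 7*sin(8*y)/40


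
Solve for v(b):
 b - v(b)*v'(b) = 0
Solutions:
 v(b) = -sqrt(C1 + b^2)
 v(b) = sqrt(C1 + b^2)


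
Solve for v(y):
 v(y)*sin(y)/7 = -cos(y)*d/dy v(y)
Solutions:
 v(y) = C1*cos(y)^(1/7)


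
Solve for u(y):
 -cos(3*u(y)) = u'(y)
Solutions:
 u(y) = -asin((C1 + exp(6*y))/(C1 - exp(6*y)))/3 + pi/3
 u(y) = asin((C1 + exp(6*y))/(C1 - exp(6*y)))/3


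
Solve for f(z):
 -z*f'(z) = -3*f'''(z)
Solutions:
 f(z) = C1 + Integral(C2*airyai(3^(2/3)*z/3) + C3*airybi(3^(2/3)*z/3), z)


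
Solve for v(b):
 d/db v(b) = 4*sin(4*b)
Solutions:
 v(b) = C1 - cos(4*b)


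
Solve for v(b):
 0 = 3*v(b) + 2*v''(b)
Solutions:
 v(b) = C1*sin(sqrt(6)*b/2) + C2*cos(sqrt(6)*b/2)


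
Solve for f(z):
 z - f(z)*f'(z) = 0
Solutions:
 f(z) = -sqrt(C1 + z^2)
 f(z) = sqrt(C1 + z^2)


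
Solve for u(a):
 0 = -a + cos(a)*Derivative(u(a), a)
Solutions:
 u(a) = C1 + Integral(a/cos(a), a)


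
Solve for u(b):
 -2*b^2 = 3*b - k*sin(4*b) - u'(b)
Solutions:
 u(b) = C1 + 2*b^3/3 + 3*b^2/2 + k*cos(4*b)/4


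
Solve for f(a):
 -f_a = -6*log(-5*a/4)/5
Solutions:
 f(a) = C1 + 6*a*log(-a)/5 + 6*a*(-2*log(2) - 1 + log(5))/5


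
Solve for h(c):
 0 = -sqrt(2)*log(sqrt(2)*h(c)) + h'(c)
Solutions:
 -sqrt(2)*Integral(1/(2*log(_y) + log(2)), (_y, h(c))) = C1 - c


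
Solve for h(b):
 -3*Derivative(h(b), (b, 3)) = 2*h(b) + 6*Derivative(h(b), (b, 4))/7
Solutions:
 h(b) = C1*exp(b*(-21 + sqrt(3)*sqrt(128*7^(2/3)/(sqrt(165809) + 441)^(1/3) + 8*7^(1/3)*(sqrt(165809) + 441)^(1/3) + 147))/24)*sin(sqrt(6)*b*sqrt(-147 + 64*7^(2/3)/(sqrt(165809) + 441)^(1/3) + 4*7^(1/3)*(sqrt(165809) + 441)^(1/3) + 1029*sqrt(3)/sqrt(128*7^(2/3)/(sqrt(165809) + 441)^(1/3) + 8*7^(1/3)*(sqrt(165809) + 441)^(1/3) + 147))/24) + C2*exp(b*(-21 + sqrt(3)*sqrt(128*7^(2/3)/(sqrt(165809) + 441)^(1/3) + 8*7^(1/3)*(sqrt(165809) + 441)^(1/3) + 147))/24)*cos(sqrt(6)*b*sqrt(-147 + 64*7^(2/3)/(sqrt(165809) + 441)^(1/3) + 4*7^(1/3)*(sqrt(165809) + 441)^(1/3) + 1029*sqrt(3)/sqrt(128*7^(2/3)/(sqrt(165809) + 441)^(1/3) + 8*7^(1/3)*(sqrt(165809) + 441)^(1/3) + 147))/24) + C3*exp(-b*(21 + sqrt(6)*sqrt(-4*7^(1/3)*(sqrt(165809) + 441)^(1/3) - 64*7^(2/3)/(sqrt(165809) + 441)^(1/3) + 1029*sqrt(3)/sqrt(128*7^(2/3)/(sqrt(165809) + 441)^(1/3) + 8*7^(1/3)*(sqrt(165809) + 441)^(1/3) + 147) + 147) + sqrt(3)*sqrt(128*7^(2/3)/(sqrt(165809) + 441)^(1/3) + 8*7^(1/3)*(sqrt(165809) + 441)^(1/3) + 147))/24) + C4*exp(b*(-sqrt(3)*sqrt(128*7^(2/3)/(sqrt(165809) + 441)^(1/3) + 8*7^(1/3)*(sqrt(165809) + 441)^(1/3) + 147) - 21 + sqrt(6)*sqrt(-4*7^(1/3)*(sqrt(165809) + 441)^(1/3) - 64*7^(2/3)/(sqrt(165809) + 441)^(1/3) + 1029*sqrt(3)/sqrt(128*7^(2/3)/(sqrt(165809) + 441)^(1/3) + 8*7^(1/3)*(sqrt(165809) + 441)^(1/3) + 147) + 147))/24)


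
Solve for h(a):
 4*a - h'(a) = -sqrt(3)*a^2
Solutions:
 h(a) = C1 + sqrt(3)*a^3/3 + 2*a^2


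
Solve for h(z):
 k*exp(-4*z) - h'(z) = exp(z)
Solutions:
 h(z) = C1 - k*exp(-4*z)/4 - exp(z)


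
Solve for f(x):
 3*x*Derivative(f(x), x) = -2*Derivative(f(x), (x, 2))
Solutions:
 f(x) = C1 + C2*erf(sqrt(3)*x/2)


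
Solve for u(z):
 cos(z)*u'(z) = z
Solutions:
 u(z) = C1 + Integral(z/cos(z), z)


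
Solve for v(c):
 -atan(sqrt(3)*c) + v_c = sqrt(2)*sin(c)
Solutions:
 v(c) = C1 + c*atan(sqrt(3)*c) - sqrt(3)*log(3*c^2 + 1)/6 - sqrt(2)*cos(c)


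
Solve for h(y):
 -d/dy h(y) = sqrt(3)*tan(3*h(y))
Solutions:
 h(y) = -asin(C1*exp(-3*sqrt(3)*y))/3 + pi/3
 h(y) = asin(C1*exp(-3*sqrt(3)*y))/3


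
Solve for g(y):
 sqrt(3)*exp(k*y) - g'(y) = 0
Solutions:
 g(y) = C1 + sqrt(3)*exp(k*y)/k


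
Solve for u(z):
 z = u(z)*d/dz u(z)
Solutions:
 u(z) = -sqrt(C1 + z^2)
 u(z) = sqrt(C1 + z^2)


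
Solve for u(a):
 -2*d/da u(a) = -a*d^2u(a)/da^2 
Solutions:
 u(a) = C1 + C2*a^3


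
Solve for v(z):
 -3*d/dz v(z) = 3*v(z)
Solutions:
 v(z) = C1*exp(-z)


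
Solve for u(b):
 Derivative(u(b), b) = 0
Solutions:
 u(b) = C1


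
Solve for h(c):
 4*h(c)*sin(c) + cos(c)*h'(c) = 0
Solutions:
 h(c) = C1*cos(c)^4


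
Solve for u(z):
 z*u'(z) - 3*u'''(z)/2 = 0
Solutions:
 u(z) = C1 + Integral(C2*airyai(2^(1/3)*3^(2/3)*z/3) + C3*airybi(2^(1/3)*3^(2/3)*z/3), z)


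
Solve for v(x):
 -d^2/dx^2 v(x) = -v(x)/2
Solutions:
 v(x) = C1*exp(-sqrt(2)*x/2) + C2*exp(sqrt(2)*x/2)


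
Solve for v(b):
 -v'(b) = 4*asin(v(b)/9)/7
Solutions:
 Integral(1/asin(_y/9), (_y, v(b))) = C1 - 4*b/7


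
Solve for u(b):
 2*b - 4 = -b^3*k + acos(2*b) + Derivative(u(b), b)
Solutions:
 u(b) = C1 + b^4*k/4 + b^2 - b*acos(2*b) - 4*b + sqrt(1 - 4*b^2)/2


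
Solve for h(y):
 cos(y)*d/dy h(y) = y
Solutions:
 h(y) = C1 + Integral(y/cos(y), y)


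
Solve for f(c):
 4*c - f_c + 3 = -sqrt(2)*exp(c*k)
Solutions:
 f(c) = C1 + 2*c^2 + 3*c + sqrt(2)*exp(c*k)/k


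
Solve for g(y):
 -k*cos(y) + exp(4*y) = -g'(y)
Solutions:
 g(y) = C1 + k*sin(y) - exp(4*y)/4


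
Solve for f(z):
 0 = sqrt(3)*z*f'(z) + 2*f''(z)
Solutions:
 f(z) = C1 + C2*erf(3^(1/4)*z/2)


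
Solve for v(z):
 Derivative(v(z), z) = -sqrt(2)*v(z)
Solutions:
 v(z) = C1*exp(-sqrt(2)*z)


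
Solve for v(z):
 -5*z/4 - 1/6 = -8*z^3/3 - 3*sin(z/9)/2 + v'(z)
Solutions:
 v(z) = C1 + 2*z^4/3 - 5*z^2/8 - z/6 - 27*cos(z/9)/2


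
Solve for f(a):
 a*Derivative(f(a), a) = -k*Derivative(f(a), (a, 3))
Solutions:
 f(a) = C1 + Integral(C2*airyai(a*(-1/k)^(1/3)) + C3*airybi(a*(-1/k)^(1/3)), a)


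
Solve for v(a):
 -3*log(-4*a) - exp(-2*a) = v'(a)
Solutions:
 v(a) = C1 - 3*a*log(-a) + 3*a*(1 - 2*log(2)) + exp(-2*a)/2


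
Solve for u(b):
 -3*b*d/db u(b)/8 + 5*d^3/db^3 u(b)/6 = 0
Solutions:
 u(b) = C1 + Integral(C2*airyai(3^(2/3)*50^(1/3)*b/10) + C3*airybi(3^(2/3)*50^(1/3)*b/10), b)


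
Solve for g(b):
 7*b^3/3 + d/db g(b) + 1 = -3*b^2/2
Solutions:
 g(b) = C1 - 7*b^4/12 - b^3/2 - b


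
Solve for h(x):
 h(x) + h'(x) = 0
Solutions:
 h(x) = C1*exp(-x)


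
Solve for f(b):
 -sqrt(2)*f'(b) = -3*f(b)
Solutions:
 f(b) = C1*exp(3*sqrt(2)*b/2)


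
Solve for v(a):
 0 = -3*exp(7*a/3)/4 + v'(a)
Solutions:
 v(a) = C1 + 9*exp(7*a/3)/28


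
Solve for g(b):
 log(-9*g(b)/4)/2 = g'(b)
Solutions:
 -2*Integral(1/(log(-_y) - 2*log(2) + 2*log(3)), (_y, g(b))) = C1 - b


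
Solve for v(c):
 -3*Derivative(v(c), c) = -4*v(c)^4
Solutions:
 v(c) = (-1/(C1 + 4*c))^(1/3)
 v(c) = (-1/(C1 + 4*c))^(1/3)*(-1 - sqrt(3)*I)/2
 v(c) = (-1/(C1 + 4*c))^(1/3)*(-1 + sqrt(3)*I)/2


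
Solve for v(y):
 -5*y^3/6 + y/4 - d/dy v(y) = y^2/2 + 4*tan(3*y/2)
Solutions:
 v(y) = C1 - 5*y^4/24 - y^3/6 + y^2/8 + 8*log(cos(3*y/2))/3


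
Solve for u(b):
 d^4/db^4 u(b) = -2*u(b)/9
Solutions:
 u(b) = (C1*sin(2^(3/4)*sqrt(3)*b/6) + C2*cos(2^(3/4)*sqrt(3)*b/6))*exp(-2^(3/4)*sqrt(3)*b/6) + (C3*sin(2^(3/4)*sqrt(3)*b/6) + C4*cos(2^(3/4)*sqrt(3)*b/6))*exp(2^(3/4)*sqrt(3)*b/6)


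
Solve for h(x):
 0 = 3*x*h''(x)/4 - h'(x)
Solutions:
 h(x) = C1 + C2*x^(7/3)


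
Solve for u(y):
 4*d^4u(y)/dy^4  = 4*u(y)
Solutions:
 u(y) = C1*exp(-y) + C2*exp(y) + C3*sin(y) + C4*cos(y)


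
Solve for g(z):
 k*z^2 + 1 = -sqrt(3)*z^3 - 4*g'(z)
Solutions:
 g(z) = C1 - k*z^3/12 - sqrt(3)*z^4/16 - z/4


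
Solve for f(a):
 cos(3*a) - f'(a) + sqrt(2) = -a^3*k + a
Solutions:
 f(a) = C1 + a^4*k/4 - a^2/2 + sqrt(2)*a + sin(3*a)/3


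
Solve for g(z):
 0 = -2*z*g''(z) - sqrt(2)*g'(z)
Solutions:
 g(z) = C1 + C2*z^(1 - sqrt(2)/2)


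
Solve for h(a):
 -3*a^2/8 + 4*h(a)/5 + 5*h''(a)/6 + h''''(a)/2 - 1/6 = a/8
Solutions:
 h(a) = 15*a^2/32 + 5*a/32 + (C1*sin(10^(3/4)*a*cos(atan(sqrt(815)/25)/2)/5) + C2*cos(10^(3/4)*a*cos(atan(sqrt(815)/25)/2)/5))*exp(-10^(3/4)*a*sin(atan(sqrt(815)/25)/2)/5) + (C3*sin(10^(3/4)*a*cos(atan(sqrt(815)/25)/2)/5) + C4*cos(10^(3/4)*a*cos(atan(sqrt(815)/25)/2)/5))*exp(10^(3/4)*a*sin(atan(sqrt(815)/25)/2)/5) - 295/384


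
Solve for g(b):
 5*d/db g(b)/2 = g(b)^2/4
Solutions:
 g(b) = -10/(C1 + b)


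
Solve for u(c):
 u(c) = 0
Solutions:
 u(c) = 0


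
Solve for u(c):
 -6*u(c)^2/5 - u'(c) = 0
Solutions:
 u(c) = 5/(C1 + 6*c)


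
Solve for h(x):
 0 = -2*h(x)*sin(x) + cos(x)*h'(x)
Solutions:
 h(x) = C1/cos(x)^2


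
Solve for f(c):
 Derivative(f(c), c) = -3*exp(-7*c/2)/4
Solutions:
 f(c) = C1 + 3*exp(-7*c/2)/14


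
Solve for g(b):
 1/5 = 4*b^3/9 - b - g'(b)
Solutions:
 g(b) = C1 + b^4/9 - b^2/2 - b/5


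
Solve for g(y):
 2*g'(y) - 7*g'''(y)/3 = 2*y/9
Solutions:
 g(y) = C1 + C2*exp(-sqrt(42)*y/7) + C3*exp(sqrt(42)*y/7) + y^2/18


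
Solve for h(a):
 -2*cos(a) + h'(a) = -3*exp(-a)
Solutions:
 h(a) = C1 + 2*sin(a) + 3*exp(-a)


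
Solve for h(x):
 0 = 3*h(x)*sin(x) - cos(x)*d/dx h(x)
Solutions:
 h(x) = C1/cos(x)^3


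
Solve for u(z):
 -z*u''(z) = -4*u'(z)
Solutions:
 u(z) = C1 + C2*z^5


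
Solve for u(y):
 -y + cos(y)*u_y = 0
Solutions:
 u(y) = C1 + Integral(y/cos(y), y)


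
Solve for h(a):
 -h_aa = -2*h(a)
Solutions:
 h(a) = C1*exp(-sqrt(2)*a) + C2*exp(sqrt(2)*a)


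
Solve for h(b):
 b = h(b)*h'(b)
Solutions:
 h(b) = -sqrt(C1 + b^2)
 h(b) = sqrt(C1 + b^2)


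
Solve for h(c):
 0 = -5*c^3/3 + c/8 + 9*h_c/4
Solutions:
 h(c) = C1 + 5*c^4/27 - c^2/36


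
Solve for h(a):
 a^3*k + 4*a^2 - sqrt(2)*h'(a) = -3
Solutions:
 h(a) = C1 + sqrt(2)*a^4*k/8 + 2*sqrt(2)*a^3/3 + 3*sqrt(2)*a/2


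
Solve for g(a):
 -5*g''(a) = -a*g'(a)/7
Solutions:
 g(a) = C1 + C2*erfi(sqrt(70)*a/70)


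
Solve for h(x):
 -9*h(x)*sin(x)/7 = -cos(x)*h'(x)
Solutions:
 h(x) = C1/cos(x)^(9/7)


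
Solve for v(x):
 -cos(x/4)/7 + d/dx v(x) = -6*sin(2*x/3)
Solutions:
 v(x) = C1 + 4*sin(x/4)/7 + 9*cos(2*x/3)


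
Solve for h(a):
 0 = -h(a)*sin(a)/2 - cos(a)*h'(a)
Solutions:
 h(a) = C1*sqrt(cos(a))


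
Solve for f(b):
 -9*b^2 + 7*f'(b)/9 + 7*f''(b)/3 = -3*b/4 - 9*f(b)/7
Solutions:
 f(b) = 7*b^2 - 2933*b/324 + (C1*sin(sqrt(923)*b/42) + C2*cos(sqrt(923)*b/42))*exp(-b/6) - 523075/26244


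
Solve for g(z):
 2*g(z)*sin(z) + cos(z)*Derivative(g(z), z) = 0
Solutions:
 g(z) = C1*cos(z)^2


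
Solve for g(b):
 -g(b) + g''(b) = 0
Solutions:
 g(b) = C1*exp(-b) + C2*exp(b)


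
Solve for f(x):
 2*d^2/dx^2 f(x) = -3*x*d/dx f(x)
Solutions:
 f(x) = C1 + C2*erf(sqrt(3)*x/2)


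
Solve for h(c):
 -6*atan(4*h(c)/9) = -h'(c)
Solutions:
 Integral(1/atan(4*_y/9), (_y, h(c))) = C1 + 6*c


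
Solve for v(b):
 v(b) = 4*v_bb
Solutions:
 v(b) = C1*exp(-b/2) + C2*exp(b/2)


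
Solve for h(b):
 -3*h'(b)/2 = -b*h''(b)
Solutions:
 h(b) = C1 + C2*b^(5/2)


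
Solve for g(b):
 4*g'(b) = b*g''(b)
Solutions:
 g(b) = C1 + C2*b^5


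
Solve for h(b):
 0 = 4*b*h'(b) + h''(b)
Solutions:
 h(b) = C1 + C2*erf(sqrt(2)*b)


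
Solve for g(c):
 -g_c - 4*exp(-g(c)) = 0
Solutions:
 g(c) = log(C1 - 4*c)


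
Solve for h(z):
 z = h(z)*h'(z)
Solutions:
 h(z) = -sqrt(C1 + z^2)
 h(z) = sqrt(C1 + z^2)


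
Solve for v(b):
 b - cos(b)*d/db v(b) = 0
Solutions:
 v(b) = C1 + Integral(b/cos(b), b)


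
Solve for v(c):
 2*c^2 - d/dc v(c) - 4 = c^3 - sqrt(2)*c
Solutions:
 v(c) = C1 - c^4/4 + 2*c^3/3 + sqrt(2)*c^2/2 - 4*c


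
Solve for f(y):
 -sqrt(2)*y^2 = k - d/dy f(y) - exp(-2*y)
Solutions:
 f(y) = C1 + k*y + sqrt(2)*y^3/3 + exp(-2*y)/2


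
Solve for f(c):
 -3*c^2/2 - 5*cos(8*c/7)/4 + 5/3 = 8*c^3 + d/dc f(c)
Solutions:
 f(c) = C1 - 2*c^4 - c^3/2 + 5*c/3 - 35*sin(8*c/7)/32


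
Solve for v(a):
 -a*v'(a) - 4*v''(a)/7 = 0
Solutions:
 v(a) = C1 + C2*erf(sqrt(14)*a/4)


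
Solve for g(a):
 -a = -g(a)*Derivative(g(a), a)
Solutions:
 g(a) = -sqrt(C1 + a^2)
 g(a) = sqrt(C1 + a^2)


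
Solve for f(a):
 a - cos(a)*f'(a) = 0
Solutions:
 f(a) = C1 + Integral(a/cos(a), a)


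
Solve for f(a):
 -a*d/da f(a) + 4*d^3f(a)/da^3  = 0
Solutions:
 f(a) = C1 + Integral(C2*airyai(2^(1/3)*a/2) + C3*airybi(2^(1/3)*a/2), a)


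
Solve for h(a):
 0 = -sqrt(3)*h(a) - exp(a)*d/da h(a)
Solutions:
 h(a) = C1*exp(sqrt(3)*exp(-a))


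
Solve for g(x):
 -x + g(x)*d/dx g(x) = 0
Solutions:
 g(x) = -sqrt(C1 + x^2)
 g(x) = sqrt(C1 + x^2)


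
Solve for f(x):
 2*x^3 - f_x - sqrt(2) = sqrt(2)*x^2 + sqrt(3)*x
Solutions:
 f(x) = C1 + x^4/2 - sqrt(2)*x^3/3 - sqrt(3)*x^2/2 - sqrt(2)*x


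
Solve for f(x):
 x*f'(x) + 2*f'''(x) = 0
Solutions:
 f(x) = C1 + Integral(C2*airyai(-2^(2/3)*x/2) + C3*airybi(-2^(2/3)*x/2), x)


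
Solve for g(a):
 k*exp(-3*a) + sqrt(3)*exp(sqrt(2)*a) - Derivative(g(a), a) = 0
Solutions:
 g(a) = C1 - k*exp(-3*a)/3 + sqrt(6)*exp(sqrt(2)*a)/2


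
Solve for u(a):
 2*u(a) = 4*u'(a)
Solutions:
 u(a) = C1*exp(a/2)


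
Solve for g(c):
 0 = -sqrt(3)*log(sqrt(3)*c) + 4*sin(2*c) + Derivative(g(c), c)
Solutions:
 g(c) = C1 + sqrt(3)*c*(log(c) - 1) + sqrt(3)*c*log(3)/2 + 2*cos(2*c)


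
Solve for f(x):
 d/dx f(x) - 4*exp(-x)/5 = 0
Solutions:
 f(x) = C1 - 4*exp(-x)/5


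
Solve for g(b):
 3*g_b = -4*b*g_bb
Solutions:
 g(b) = C1 + C2*b^(1/4)


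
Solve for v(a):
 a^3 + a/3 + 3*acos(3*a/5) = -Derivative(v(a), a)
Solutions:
 v(a) = C1 - a^4/4 - a^2/6 - 3*a*acos(3*a/5) + sqrt(25 - 9*a^2)


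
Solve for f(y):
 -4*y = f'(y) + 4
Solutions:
 f(y) = C1 - 2*y^2 - 4*y


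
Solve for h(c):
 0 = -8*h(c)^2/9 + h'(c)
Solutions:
 h(c) = -9/(C1 + 8*c)


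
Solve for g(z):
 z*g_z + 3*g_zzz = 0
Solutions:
 g(z) = C1 + Integral(C2*airyai(-3^(2/3)*z/3) + C3*airybi(-3^(2/3)*z/3), z)


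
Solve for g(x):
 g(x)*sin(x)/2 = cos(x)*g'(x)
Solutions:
 g(x) = C1/sqrt(cos(x))


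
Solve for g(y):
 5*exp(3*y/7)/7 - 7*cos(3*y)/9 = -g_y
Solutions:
 g(y) = C1 - 5*exp(3*y/7)/3 + 7*sin(3*y)/27


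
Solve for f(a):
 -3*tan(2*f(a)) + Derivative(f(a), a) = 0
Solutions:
 f(a) = -asin(C1*exp(6*a))/2 + pi/2
 f(a) = asin(C1*exp(6*a))/2


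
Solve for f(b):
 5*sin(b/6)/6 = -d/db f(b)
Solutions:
 f(b) = C1 + 5*cos(b/6)


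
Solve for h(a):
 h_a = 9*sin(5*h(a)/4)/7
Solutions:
 -9*a/7 + 2*log(cos(5*h(a)/4) - 1)/5 - 2*log(cos(5*h(a)/4) + 1)/5 = C1


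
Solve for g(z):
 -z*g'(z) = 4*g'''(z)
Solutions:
 g(z) = C1 + Integral(C2*airyai(-2^(1/3)*z/2) + C3*airybi(-2^(1/3)*z/2), z)


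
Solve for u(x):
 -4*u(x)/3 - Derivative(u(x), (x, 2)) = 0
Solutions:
 u(x) = C1*sin(2*sqrt(3)*x/3) + C2*cos(2*sqrt(3)*x/3)


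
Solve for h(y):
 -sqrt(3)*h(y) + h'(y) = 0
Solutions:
 h(y) = C1*exp(sqrt(3)*y)


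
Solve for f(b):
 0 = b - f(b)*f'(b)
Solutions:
 f(b) = -sqrt(C1 + b^2)
 f(b) = sqrt(C1 + b^2)


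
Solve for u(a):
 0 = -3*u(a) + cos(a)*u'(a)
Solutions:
 u(a) = C1*(sin(a) + 1)^(3/2)/(sin(a) - 1)^(3/2)


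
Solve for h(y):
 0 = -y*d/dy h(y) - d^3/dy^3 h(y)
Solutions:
 h(y) = C1 + Integral(C2*airyai(-y) + C3*airybi(-y), y)


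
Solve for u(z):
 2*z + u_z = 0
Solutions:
 u(z) = C1 - z^2


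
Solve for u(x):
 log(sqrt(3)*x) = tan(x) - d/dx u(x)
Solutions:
 u(x) = C1 - x*log(x) - x*log(3)/2 + x - log(cos(x))


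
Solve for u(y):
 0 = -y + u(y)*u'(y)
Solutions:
 u(y) = -sqrt(C1 + y^2)
 u(y) = sqrt(C1 + y^2)


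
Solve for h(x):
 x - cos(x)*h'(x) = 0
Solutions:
 h(x) = C1 + Integral(x/cos(x), x)


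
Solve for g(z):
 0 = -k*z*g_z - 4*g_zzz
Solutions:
 g(z) = C1 + Integral(C2*airyai(2^(1/3)*z*(-k)^(1/3)/2) + C3*airybi(2^(1/3)*z*(-k)^(1/3)/2), z)


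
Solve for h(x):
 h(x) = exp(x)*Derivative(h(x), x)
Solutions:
 h(x) = C1*exp(-exp(-x))


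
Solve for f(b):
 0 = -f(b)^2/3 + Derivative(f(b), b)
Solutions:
 f(b) = -3/(C1 + b)


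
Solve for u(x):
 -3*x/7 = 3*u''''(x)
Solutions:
 u(x) = C1 + C2*x + C3*x^2 + C4*x^3 - x^5/840


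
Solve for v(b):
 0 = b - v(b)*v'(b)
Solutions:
 v(b) = -sqrt(C1 + b^2)
 v(b) = sqrt(C1 + b^2)


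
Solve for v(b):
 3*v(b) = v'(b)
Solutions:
 v(b) = C1*exp(3*b)


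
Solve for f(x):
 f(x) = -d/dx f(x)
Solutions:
 f(x) = C1*exp(-x)


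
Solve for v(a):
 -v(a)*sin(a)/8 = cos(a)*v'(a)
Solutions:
 v(a) = C1*cos(a)^(1/8)


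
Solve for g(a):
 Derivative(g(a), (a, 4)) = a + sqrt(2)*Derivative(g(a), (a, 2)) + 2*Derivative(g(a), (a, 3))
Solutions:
 g(a) = C1 + C2*a + C3*exp(a*(1 - sqrt(1 + sqrt(2)))) + C4*exp(a*(1 + sqrt(1 + sqrt(2)))) - sqrt(2)*a^3/12 + a^2/2


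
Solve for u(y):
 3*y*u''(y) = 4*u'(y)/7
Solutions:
 u(y) = C1 + C2*y^(25/21)


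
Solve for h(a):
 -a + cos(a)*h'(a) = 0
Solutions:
 h(a) = C1 + Integral(a/cos(a), a)


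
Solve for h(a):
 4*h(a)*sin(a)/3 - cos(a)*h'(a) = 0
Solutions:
 h(a) = C1/cos(a)^(4/3)


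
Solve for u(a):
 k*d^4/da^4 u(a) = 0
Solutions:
 u(a) = C1 + C2*a + C3*a^2 + C4*a^3


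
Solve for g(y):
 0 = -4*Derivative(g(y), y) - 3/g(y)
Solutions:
 g(y) = -sqrt(C1 - 6*y)/2
 g(y) = sqrt(C1 - 6*y)/2


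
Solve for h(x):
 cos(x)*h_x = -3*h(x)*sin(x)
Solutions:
 h(x) = C1*cos(x)^3


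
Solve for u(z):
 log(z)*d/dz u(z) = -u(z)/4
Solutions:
 u(z) = C1*exp(-li(z)/4)


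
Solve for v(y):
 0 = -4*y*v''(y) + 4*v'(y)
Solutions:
 v(y) = C1 + C2*y^2


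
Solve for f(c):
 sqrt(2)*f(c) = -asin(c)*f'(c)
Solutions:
 f(c) = C1*exp(-sqrt(2)*Integral(1/asin(c), c))


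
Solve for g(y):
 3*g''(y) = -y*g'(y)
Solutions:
 g(y) = C1 + C2*erf(sqrt(6)*y/6)


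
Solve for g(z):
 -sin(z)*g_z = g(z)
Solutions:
 g(z) = C1*sqrt(cos(z) + 1)/sqrt(cos(z) - 1)


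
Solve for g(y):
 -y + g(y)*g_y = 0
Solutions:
 g(y) = -sqrt(C1 + y^2)
 g(y) = sqrt(C1 + y^2)


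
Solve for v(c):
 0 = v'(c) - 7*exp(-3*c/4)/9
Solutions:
 v(c) = C1 - 28*exp(-3*c/4)/27


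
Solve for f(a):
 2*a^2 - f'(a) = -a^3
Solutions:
 f(a) = C1 + a^4/4 + 2*a^3/3


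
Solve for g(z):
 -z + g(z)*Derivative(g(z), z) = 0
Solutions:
 g(z) = -sqrt(C1 + z^2)
 g(z) = sqrt(C1 + z^2)


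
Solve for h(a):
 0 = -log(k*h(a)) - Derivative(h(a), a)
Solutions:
 li(k*h(a))/k = C1 - a


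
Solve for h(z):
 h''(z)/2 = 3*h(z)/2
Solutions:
 h(z) = C1*exp(-sqrt(3)*z) + C2*exp(sqrt(3)*z)


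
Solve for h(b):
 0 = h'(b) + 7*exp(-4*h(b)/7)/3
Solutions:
 h(b) = 7*log(-I*(C1 - 4*b/3)^(1/4))
 h(b) = 7*log(I*(C1 - 4*b/3)^(1/4))
 h(b) = 7*log(-(C1 - 4*b/3)^(1/4))
 h(b) = 7*log(C1 - 4*b/3)/4


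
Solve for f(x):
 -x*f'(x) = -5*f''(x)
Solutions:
 f(x) = C1 + C2*erfi(sqrt(10)*x/10)


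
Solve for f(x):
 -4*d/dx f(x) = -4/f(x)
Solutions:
 f(x) = -sqrt(C1 + 2*x)
 f(x) = sqrt(C1 + 2*x)


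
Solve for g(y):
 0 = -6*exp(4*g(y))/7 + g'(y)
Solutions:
 g(y) = log(-(-1/(C1 + 24*y))^(1/4)) + log(7)/4
 g(y) = log(-1/(C1 + 24*y))/4 + log(7)/4
 g(y) = log(-I*(-1/(C1 + 24*y))^(1/4)) + log(7)/4
 g(y) = log(I*(-1/(C1 + 24*y))^(1/4)) + log(7)/4


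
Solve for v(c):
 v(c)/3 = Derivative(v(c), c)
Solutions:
 v(c) = C1*exp(c/3)


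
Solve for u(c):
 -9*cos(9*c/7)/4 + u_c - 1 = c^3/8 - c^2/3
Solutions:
 u(c) = C1 + c^4/32 - c^3/9 + c + 7*sin(9*c/7)/4


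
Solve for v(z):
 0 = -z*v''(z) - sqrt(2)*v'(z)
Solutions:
 v(z) = C1 + C2*z^(1 - sqrt(2))


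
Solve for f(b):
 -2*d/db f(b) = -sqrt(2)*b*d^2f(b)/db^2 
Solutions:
 f(b) = C1 + C2*b^(1 + sqrt(2))


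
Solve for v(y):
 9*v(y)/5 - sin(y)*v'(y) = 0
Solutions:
 v(y) = C1*(cos(y) - 1)^(9/10)/(cos(y) + 1)^(9/10)


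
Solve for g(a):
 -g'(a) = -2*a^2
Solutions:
 g(a) = C1 + 2*a^3/3


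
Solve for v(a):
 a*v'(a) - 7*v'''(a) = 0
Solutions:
 v(a) = C1 + Integral(C2*airyai(7^(2/3)*a/7) + C3*airybi(7^(2/3)*a/7), a)


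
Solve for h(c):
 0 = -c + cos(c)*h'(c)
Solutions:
 h(c) = C1 + Integral(c/cos(c), c)


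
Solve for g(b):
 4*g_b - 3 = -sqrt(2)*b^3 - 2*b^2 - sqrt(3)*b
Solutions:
 g(b) = C1 - sqrt(2)*b^4/16 - b^3/6 - sqrt(3)*b^2/8 + 3*b/4


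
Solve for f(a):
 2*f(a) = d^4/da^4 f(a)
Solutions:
 f(a) = C1*exp(-2^(1/4)*a) + C2*exp(2^(1/4)*a) + C3*sin(2^(1/4)*a) + C4*cos(2^(1/4)*a)


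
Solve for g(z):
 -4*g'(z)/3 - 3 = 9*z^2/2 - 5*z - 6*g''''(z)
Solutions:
 g(z) = C1 + C4*exp(6^(1/3)*z/3) - 9*z^3/8 + 15*z^2/8 - 9*z/4 + (C2*sin(2^(1/3)*3^(5/6)*z/6) + C3*cos(2^(1/3)*3^(5/6)*z/6))*exp(-6^(1/3)*z/6)


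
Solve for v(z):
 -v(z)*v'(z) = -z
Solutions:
 v(z) = -sqrt(C1 + z^2)
 v(z) = sqrt(C1 + z^2)


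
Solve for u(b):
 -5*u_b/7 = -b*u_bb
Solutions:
 u(b) = C1 + C2*b^(12/7)


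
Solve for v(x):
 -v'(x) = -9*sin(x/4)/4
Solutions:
 v(x) = C1 - 9*cos(x/4)


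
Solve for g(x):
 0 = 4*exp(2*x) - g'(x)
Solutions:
 g(x) = C1 + 2*exp(2*x)


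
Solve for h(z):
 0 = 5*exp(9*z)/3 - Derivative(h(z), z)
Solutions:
 h(z) = C1 + 5*exp(9*z)/27


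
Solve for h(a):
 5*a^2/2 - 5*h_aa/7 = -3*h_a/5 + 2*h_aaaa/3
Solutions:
 h(a) = C1 + C2*exp(-a*(-25*980^(1/3)/(441 + sqrt(238231))^(1/3) + 350^(1/3)*(441 + sqrt(238231))^(1/3))/140)*sin(sqrt(3)*a*(25*980^(1/3)/(441 + sqrt(238231))^(1/3) + 350^(1/3)*(441 + sqrt(238231))^(1/3))/140) + C3*exp(-a*(-25*980^(1/3)/(441 + sqrt(238231))^(1/3) + 350^(1/3)*(441 + sqrt(238231))^(1/3))/140)*cos(sqrt(3)*a*(25*980^(1/3)/(441 + sqrt(238231))^(1/3) + 350^(1/3)*(441 + sqrt(238231))^(1/3))/140) + C4*exp(a*(-25*980^(1/3)/(441 + sqrt(238231))^(1/3) + 350^(1/3)*(441 + sqrt(238231))^(1/3))/70) - 25*a^3/18 - 625*a^2/126 - 15625*a/1323


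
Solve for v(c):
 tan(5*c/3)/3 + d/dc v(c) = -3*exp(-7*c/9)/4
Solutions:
 v(c) = C1 - log(tan(5*c/3)^2 + 1)/10 + 27*exp(-7*c/9)/28


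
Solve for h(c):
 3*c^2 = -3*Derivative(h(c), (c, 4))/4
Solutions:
 h(c) = C1 + C2*c + C3*c^2 + C4*c^3 - c^6/90


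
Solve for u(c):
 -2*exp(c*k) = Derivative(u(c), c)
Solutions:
 u(c) = C1 - 2*exp(c*k)/k


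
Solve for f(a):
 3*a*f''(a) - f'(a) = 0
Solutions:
 f(a) = C1 + C2*a^(4/3)


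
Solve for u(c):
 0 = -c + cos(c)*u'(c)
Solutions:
 u(c) = C1 + Integral(c/cos(c), c)


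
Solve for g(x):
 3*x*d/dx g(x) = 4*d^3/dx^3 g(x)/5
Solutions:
 g(x) = C1 + Integral(C2*airyai(30^(1/3)*x/2) + C3*airybi(30^(1/3)*x/2), x)


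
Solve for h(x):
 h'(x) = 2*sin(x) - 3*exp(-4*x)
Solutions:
 h(x) = C1 - 2*cos(x) + 3*exp(-4*x)/4


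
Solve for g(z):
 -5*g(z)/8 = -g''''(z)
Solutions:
 g(z) = C1*exp(-10^(1/4)*z/2) + C2*exp(10^(1/4)*z/2) + C3*sin(10^(1/4)*z/2) + C4*cos(10^(1/4)*z/2)


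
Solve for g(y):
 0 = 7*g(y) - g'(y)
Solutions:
 g(y) = C1*exp(7*y)


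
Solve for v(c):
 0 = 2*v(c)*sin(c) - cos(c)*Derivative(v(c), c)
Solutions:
 v(c) = C1/cos(c)^2


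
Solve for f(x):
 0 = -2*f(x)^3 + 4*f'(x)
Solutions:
 f(x) = -sqrt(-1/(C1 + x))
 f(x) = sqrt(-1/(C1 + x))


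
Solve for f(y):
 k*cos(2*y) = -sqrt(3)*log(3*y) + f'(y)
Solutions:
 f(y) = C1 + k*sin(2*y)/2 + sqrt(3)*y*(log(y) - 1) + sqrt(3)*y*log(3)


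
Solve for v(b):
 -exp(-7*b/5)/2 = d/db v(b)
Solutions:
 v(b) = C1 + 5*exp(-7*b/5)/14


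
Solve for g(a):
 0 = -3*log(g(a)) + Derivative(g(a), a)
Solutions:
 li(g(a)) = C1 + 3*a


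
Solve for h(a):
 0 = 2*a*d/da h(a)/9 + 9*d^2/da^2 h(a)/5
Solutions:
 h(a) = C1 + C2*erf(sqrt(5)*a/9)


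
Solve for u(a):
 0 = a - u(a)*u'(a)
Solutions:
 u(a) = -sqrt(C1 + a^2)
 u(a) = sqrt(C1 + a^2)


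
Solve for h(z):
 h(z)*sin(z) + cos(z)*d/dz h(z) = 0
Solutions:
 h(z) = C1*cos(z)


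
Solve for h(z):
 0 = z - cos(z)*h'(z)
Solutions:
 h(z) = C1 + Integral(z/cos(z), z)


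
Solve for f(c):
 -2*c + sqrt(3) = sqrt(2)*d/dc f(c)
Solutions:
 f(c) = C1 - sqrt(2)*c^2/2 + sqrt(6)*c/2


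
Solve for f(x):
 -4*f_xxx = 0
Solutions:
 f(x) = C1 + C2*x + C3*x^2


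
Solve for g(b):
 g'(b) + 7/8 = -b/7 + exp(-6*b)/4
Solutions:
 g(b) = C1 - b^2/14 - 7*b/8 - exp(-6*b)/24


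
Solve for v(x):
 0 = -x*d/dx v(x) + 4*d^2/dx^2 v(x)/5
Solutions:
 v(x) = C1 + C2*erfi(sqrt(10)*x/4)


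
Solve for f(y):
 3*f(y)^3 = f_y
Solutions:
 f(y) = -sqrt(2)*sqrt(-1/(C1 + 3*y))/2
 f(y) = sqrt(2)*sqrt(-1/(C1 + 3*y))/2


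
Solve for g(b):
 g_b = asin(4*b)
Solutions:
 g(b) = C1 + b*asin(4*b) + sqrt(1 - 16*b^2)/4


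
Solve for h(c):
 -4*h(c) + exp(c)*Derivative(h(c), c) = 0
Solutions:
 h(c) = C1*exp(-4*exp(-c))


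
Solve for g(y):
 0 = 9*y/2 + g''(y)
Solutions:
 g(y) = C1 + C2*y - 3*y^3/4


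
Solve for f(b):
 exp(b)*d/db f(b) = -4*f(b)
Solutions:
 f(b) = C1*exp(4*exp(-b))


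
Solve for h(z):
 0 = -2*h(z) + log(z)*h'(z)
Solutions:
 h(z) = C1*exp(2*li(z))


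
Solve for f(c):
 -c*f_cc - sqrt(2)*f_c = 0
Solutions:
 f(c) = C1 + C2*c^(1 - sqrt(2))


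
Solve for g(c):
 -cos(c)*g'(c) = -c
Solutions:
 g(c) = C1 + Integral(c/cos(c), c)


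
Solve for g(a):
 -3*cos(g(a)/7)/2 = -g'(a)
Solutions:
 -3*a/2 - 7*log(sin(g(a)/7) - 1)/2 + 7*log(sin(g(a)/7) + 1)/2 = C1


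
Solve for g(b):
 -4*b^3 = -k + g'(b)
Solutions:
 g(b) = C1 - b^4 + b*k


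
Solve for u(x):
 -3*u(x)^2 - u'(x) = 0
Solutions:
 u(x) = 1/(C1 + 3*x)


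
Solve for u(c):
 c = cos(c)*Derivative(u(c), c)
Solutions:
 u(c) = C1 + Integral(c/cos(c), c)


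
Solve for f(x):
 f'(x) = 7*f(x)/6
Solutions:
 f(x) = C1*exp(7*x/6)


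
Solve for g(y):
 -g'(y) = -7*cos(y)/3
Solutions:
 g(y) = C1 + 7*sin(y)/3


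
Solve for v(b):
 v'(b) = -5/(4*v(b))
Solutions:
 v(b) = -sqrt(C1 - 10*b)/2
 v(b) = sqrt(C1 - 10*b)/2


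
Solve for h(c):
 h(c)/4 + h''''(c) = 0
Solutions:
 h(c) = (C1*sin(c/2) + C2*cos(c/2))*exp(-c/2) + (C3*sin(c/2) + C4*cos(c/2))*exp(c/2)


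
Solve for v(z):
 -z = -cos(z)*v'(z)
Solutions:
 v(z) = C1 + Integral(z/cos(z), z)


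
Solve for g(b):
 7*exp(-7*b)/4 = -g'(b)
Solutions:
 g(b) = C1 + exp(-7*b)/4


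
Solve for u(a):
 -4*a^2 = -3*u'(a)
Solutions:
 u(a) = C1 + 4*a^3/9


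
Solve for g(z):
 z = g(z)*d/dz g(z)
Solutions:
 g(z) = -sqrt(C1 + z^2)
 g(z) = sqrt(C1 + z^2)


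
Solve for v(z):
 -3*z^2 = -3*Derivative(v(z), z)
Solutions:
 v(z) = C1 + z^3/3


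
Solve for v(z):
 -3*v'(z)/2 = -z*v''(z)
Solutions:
 v(z) = C1 + C2*z^(5/2)


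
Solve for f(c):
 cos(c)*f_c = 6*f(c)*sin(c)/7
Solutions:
 f(c) = C1/cos(c)^(6/7)


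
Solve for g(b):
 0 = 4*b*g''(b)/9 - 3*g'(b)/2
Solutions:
 g(b) = C1 + C2*b^(35/8)


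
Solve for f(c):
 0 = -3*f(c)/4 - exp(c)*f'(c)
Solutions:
 f(c) = C1*exp(3*exp(-c)/4)


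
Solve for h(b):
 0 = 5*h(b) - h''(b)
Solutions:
 h(b) = C1*exp(-sqrt(5)*b) + C2*exp(sqrt(5)*b)


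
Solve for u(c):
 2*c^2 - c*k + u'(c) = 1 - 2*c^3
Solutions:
 u(c) = C1 - c^4/2 - 2*c^3/3 + c^2*k/2 + c


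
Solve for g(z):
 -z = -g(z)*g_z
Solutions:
 g(z) = -sqrt(C1 + z^2)
 g(z) = sqrt(C1 + z^2)


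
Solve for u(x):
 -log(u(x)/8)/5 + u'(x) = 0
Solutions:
 5*Integral(1/(-log(_y) + 3*log(2)), (_y, u(x))) = C1 - x


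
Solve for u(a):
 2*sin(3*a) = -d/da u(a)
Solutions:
 u(a) = C1 + 2*cos(3*a)/3


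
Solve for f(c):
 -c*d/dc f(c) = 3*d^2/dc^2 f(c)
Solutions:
 f(c) = C1 + C2*erf(sqrt(6)*c/6)


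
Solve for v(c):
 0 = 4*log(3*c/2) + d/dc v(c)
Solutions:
 v(c) = C1 - 4*c*log(c) + c*log(16/81) + 4*c


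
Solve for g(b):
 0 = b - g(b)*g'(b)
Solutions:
 g(b) = -sqrt(C1 + b^2)
 g(b) = sqrt(C1 + b^2)


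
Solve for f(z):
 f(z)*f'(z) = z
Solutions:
 f(z) = -sqrt(C1 + z^2)
 f(z) = sqrt(C1 + z^2)


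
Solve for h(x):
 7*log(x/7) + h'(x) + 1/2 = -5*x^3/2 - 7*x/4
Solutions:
 h(x) = C1 - 5*x^4/8 - 7*x^2/8 - 7*x*log(x) + 13*x/2 + 7*x*log(7)


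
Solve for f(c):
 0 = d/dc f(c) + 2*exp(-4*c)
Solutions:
 f(c) = C1 + exp(-4*c)/2


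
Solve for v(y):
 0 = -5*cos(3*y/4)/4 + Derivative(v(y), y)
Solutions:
 v(y) = C1 + 5*sin(3*y/4)/3


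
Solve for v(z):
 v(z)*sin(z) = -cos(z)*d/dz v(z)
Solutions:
 v(z) = C1*cos(z)


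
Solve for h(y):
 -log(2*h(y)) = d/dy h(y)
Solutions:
 Integral(1/(log(_y) + log(2)), (_y, h(y))) = C1 - y


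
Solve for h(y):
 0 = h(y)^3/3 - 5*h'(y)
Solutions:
 h(y) = -sqrt(30)*sqrt(-1/(C1 + y))/2
 h(y) = sqrt(30)*sqrt(-1/(C1 + y))/2


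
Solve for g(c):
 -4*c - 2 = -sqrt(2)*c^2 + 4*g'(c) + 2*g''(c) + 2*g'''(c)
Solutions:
 g(c) = C1 + sqrt(2)*c^3/12 - c^2/2 - sqrt(2)*c^2/8 - sqrt(2)*c/8 + (C2*sin(sqrt(7)*c/2) + C3*cos(sqrt(7)*c/2))*exp(-c/2)


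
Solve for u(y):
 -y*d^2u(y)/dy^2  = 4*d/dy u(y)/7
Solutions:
 u(y) = C1 + C2*y^(3/7)


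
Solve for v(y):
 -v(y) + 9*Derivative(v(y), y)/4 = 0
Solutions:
 v(y) = C1*exp(4*y/9)


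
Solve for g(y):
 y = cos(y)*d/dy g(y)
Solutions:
 g(y) = C1 + Integral(y/cos(y), y)


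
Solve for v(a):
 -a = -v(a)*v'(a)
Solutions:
 v(a) = -sqrt(C1 + a^2)
 v(a) = sqrt(C1 + a^2)


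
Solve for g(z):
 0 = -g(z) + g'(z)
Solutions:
 g(z) = C1*exp(z)


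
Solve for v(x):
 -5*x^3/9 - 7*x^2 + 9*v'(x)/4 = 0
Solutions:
 v(x) = C1 + 5*x^4/81 + 28*x^3/27


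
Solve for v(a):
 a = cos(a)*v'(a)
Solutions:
 v(a) = C1 + Integral(a/cos(a), a)


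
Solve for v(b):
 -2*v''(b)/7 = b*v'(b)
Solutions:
 v(b) = C1 + C2*erf(sqrt(7)*b/2)


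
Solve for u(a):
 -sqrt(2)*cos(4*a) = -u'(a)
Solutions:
 u(a) = C1 + sqrt(2)*sin(4*a)/4


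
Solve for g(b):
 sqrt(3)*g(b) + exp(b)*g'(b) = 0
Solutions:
 g(b) = C1*exp(sqrt(3)*exp(-b))


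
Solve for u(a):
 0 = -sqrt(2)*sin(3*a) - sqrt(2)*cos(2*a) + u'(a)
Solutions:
 u(a) = C1 + sqrt(2)*sin(2*a)/2 - sqrt(2)*cos(3*a)/3


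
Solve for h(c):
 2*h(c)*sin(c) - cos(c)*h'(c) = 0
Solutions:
 h(c) = C1/cos(c)^2


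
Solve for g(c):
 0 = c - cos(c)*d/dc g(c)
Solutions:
 g(c) = C1 + Integral(c/cos(c), c)


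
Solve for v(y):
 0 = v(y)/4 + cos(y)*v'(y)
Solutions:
 v(y) = C1*(sin(y) - 1)^(1/8)/(sin(y) + 1)^(1/8)


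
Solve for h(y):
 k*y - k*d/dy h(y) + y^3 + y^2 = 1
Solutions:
 h(y) = C1 + y^2/2 + y^4/(4*k) + y^3/(3*k) - y/k


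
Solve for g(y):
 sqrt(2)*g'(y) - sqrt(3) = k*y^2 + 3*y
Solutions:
 g(y) = C1 + sqrt(2)*k*y^3/6 + 3*sqrt(2)*y^2/4 + sqrt(6)*y/2


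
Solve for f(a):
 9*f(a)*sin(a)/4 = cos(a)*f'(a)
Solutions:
 f(a) = C1/cos(a)^(9/4)


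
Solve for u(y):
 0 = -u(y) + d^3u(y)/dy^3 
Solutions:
 u(y) = C3*exp(y) + (C1*sin(sqrt(3)*y/2) + C2*cos(sqrt(3)*y/2))*exp(-y/2)


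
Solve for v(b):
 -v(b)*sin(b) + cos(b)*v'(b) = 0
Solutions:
 v(b) = C1/cos(b)


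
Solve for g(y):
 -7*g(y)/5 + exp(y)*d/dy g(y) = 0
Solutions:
 g(y) = C1*exp(-7*exp(-y)/5)


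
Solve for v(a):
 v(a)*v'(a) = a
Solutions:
 v(a) = -sqrt(C1 + a^2)
 v(a) = sqrt(C1 + a^2)
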